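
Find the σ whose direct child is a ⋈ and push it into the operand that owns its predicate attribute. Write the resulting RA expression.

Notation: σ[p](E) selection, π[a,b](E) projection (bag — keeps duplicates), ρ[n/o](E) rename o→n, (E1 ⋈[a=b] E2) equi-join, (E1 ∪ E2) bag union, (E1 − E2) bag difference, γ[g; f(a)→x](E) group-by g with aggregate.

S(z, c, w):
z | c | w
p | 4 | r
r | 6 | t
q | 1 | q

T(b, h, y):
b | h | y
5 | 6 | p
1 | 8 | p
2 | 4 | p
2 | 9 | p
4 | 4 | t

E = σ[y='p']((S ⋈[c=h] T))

σ filters on y, owned by the right side.
E' = (S ⋈[c=h] σ[y='p'](T))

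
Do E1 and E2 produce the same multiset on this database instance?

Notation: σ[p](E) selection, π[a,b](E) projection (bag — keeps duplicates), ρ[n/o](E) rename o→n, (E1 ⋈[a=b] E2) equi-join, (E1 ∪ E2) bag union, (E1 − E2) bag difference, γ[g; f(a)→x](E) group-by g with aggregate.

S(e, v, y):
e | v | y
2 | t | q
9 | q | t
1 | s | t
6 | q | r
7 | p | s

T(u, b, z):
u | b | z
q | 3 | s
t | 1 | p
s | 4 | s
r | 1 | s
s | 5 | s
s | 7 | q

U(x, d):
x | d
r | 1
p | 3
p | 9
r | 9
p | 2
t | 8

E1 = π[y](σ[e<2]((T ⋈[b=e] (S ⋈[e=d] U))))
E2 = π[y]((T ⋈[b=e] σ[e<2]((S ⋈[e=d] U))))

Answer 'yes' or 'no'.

E1 subexpression sizes:
  T → 6
  S → 5
  U → 6
  (S ⋈[e=d] U) → 4
  (T ⋈[b=e] (S ⋈[e=d] U)) → 2
  σ[e<2]((T ⋈[b=e] (S ⋈[e=d] U))) → 2
  π[y](σ[e<2]((T ⋈[b=e] (S ⋈[e=d] U)))) → 2
E2 subexpression sizes:
  T → 6
  S → 5
  U → 6
  (S ⋈[e=d] U) → 4
  σ[e<2]((S ⋈[e=d] U)) → 1
  (T ⋈[b=e] σ[e<2]((S ⋈[e=d] U))) → 2
  π[y]((T ⋈[b=e] σ[e<2]((S ⋈[e=d] U)))) → 2

E1 and E2 produce the same multiset:
y
t
t

yes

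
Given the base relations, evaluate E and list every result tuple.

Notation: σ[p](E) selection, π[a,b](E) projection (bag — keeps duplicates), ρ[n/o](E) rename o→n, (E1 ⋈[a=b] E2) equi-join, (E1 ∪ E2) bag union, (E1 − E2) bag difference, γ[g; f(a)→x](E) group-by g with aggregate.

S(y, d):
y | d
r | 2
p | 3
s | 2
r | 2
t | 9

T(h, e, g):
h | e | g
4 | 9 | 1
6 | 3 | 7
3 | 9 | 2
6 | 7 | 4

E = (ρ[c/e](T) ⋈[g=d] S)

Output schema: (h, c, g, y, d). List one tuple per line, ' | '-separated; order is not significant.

Stepwise |·|:
  T → 4
  ρ[c/e](T) → 4
  S → 5
  (ρ[c/e](T) ⋈[g=d] S) → 3

== RESULT ==
h | c | g | y | d
3 | 9 | 2 | r | 2
3 | 9 | 2 | r | 2
3 | 9 | 2 | s | 2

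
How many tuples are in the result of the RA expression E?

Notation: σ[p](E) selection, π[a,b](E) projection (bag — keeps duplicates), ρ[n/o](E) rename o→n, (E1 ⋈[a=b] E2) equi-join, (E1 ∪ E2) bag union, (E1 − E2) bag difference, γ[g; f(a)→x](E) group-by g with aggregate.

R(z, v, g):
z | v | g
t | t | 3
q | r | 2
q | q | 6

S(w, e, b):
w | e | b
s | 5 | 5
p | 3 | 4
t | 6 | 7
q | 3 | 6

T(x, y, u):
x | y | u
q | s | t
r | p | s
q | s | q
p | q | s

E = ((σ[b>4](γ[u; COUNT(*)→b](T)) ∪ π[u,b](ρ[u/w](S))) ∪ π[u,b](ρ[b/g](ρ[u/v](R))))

Per-node cardinality:
  T → 4
  γ[u; COUNT(*)→b](T) → 3
  σ[b>4](γ[u; COUNT(*)→b](T)) → 0
  S → 4
  ρ[u/w](S) → 4
  π[u,b](ρ[u/w](S)) → 4
  (σ[b>4](γ[u; COUNT(*)→b](T)) ∪ π[u,b](ρ[u/w](S))) → 4
  R → 3
  ρ[u/v](R) → 3
  ρ[b/g](ρ[u/v](R)) → 3
  π[u,b](ρ[b/g](ρ[u/v](R))) → 3
  ((σ[b>4](γ[u; COUNT(*)→b](T)) ∪ π[u,b](ρ[u/w](S))) ∪ π[u,b](ρ[b/g](ρ[u/v](R)))) → 7

|E| = 7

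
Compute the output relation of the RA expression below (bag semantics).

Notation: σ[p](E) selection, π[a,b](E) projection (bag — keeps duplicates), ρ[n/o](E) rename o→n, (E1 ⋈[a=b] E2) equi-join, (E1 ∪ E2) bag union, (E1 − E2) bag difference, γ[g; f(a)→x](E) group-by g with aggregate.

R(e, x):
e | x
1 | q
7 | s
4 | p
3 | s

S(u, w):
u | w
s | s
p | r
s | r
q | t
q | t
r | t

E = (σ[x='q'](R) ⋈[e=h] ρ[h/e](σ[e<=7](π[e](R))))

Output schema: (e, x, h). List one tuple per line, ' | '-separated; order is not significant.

Subexpression sizes:
  R → 4
  σ[x='q'](R) → 1
  R → 4
  π[e](R) → 4
  σ[e<=7](π[e](R)) → 4
  ρ[h/e](σ[e<=7](π[e](R))) → 4
  (σ[x='q'](R) ⋈[e=h] ρ[h/e](σ[e<=7](π[e](R)))) → 1

== RESULT ==
e | x | h
1 | q | 1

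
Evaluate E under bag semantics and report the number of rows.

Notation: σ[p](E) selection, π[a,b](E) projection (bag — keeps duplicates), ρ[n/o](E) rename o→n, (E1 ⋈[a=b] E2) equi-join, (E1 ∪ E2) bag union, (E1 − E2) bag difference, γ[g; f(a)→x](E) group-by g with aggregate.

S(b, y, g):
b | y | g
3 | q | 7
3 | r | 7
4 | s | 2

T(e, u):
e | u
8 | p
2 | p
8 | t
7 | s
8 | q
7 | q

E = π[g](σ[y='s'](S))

Row counts bottom-up:
  S → 3
  σ[y='s'](S) → 1
  π[g](σ[y='s'](S)) → 1

|E| = 1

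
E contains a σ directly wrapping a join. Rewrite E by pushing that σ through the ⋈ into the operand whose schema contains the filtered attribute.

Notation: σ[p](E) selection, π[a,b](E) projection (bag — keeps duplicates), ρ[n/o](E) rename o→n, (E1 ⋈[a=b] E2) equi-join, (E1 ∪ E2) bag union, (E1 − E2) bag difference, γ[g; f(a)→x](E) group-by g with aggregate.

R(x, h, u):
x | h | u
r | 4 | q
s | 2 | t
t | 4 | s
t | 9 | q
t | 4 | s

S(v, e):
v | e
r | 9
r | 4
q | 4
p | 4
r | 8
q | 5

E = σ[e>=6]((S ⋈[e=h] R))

σ filters on e, owned by the left side.
E' = (σ[e>=6](S) ⋈[e=h] R)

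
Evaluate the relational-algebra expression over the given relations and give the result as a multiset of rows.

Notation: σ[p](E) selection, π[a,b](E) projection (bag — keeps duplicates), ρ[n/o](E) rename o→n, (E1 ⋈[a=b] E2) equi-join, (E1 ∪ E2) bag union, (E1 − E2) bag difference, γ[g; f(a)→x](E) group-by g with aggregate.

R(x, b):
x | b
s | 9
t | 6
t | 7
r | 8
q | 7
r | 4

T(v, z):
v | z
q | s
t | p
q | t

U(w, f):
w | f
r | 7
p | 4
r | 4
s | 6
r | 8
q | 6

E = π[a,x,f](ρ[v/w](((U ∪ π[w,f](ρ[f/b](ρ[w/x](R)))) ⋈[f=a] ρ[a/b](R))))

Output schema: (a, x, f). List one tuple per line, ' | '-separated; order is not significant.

Stepwise |·|:
  U → 6
  R → 6
  ρ[w/x](R) → 6
  ρ[f/b](ρ[w/x](R)) → 6
  π[w,f](ρ[f/b](ρ[w/x](R))) → 6
  (U ∪ π[w,f](ρ[f/b](ρ[w/x](R)))) → 12
  R → 6
  ρ[a/b](R) → 6
  ((U ∪ π[w,f](ρ[f/b](ρ[w/x](R)))) ⋈[f=a] ρ[a/b](R)) → 15
  ρ[v/w](((U ∪ π[w,f](ρ[f/b](ρ[w/x](R)))) ⋈[f=a] ρ[a/b](R))) → 15
  π[a,x,f](ρ[v/w](((U ∪ π[w,f](ρ[f/b](ρ[w/x](R)))) ⋈[f=a] ρ[a/b](R)))) → 15

== RESULT ==
a | x | f
4 | r | 4
4 | r | 4
4 | r | 4
6 | t | 6
6 | t | 6
6 | t | 6
7 | q | 7
7 | q | 7
7 | q | 7
7 | t | 7
7 | t | 7
7 | t | 7
8 | r | 8
8 | r | 8
9 | s | 9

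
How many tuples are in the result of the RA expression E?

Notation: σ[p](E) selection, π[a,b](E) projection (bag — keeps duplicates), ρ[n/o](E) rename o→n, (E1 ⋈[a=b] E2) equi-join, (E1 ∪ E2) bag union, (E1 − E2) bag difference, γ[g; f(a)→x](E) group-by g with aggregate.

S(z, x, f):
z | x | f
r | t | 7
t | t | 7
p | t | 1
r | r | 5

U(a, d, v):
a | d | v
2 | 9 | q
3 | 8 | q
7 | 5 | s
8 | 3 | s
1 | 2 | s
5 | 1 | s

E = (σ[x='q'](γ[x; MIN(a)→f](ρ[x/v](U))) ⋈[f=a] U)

Per-node cardinality:
  U → 6
  ρ[x/v](U) → 6
  γ[x; MIN(a)→f](ρ[x/v](U)) → 2
  σ[x='q'](γ[x; MIN(a)→f](ρ[x/v](U))) → 1
  U → 6
  (σ[x='q'](γ[x; MIN(a)→f](ρ[x/v](U))) ⋈[f=a] U) → 1

|E| = 1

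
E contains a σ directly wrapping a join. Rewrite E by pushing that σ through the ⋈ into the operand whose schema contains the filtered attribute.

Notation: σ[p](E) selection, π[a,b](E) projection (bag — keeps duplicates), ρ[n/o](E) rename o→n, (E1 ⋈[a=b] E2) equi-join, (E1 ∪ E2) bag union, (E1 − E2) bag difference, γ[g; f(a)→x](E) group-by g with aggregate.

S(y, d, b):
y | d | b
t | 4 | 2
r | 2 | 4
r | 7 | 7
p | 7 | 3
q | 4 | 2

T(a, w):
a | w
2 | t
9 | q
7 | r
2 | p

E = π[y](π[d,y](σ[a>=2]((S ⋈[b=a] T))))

σ filters on a, owned by the right side.
E' = π[y](π[d,y]((S ⋈[b=a] σ[a>=2](T))))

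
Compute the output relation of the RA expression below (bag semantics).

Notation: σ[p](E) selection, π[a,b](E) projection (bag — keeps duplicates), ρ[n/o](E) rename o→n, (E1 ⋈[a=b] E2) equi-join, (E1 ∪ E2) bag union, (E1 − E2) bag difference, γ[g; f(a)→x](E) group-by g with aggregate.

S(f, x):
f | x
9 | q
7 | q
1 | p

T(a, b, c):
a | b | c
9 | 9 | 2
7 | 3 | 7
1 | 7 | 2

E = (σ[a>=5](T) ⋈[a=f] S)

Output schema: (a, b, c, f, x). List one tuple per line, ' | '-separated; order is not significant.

Row counts bottom-up:
  T → 3
  σ[a>=5](T) → 2
  S → 3
  (σ[a>=5](T) ⋈[a=f] S) → 2

== RESULT ==
a | b | c | f | x
7 | 3 | 7 | 7 | q
9 | 9 | 2 | 9 | q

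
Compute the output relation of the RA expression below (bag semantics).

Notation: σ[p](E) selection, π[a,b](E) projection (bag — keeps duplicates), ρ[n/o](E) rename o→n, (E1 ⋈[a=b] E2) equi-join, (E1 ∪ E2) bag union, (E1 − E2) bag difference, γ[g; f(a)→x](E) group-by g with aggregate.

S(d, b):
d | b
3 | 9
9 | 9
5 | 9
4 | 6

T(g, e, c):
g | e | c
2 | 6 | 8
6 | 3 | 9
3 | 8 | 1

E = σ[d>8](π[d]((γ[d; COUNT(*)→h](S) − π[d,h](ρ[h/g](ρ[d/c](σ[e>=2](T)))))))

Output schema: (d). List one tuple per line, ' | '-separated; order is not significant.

Stepwise |·|:
  S → 4
  γ[d; COUNT(*)→h](S) → 4
  T → 3
  σ[e>=2](T) → 3
  ρ[d/c](σ[e>=2](T)) → 3
  ρ[h/g](ρ[d/c](σ[e>=2](T))) → 3
  π[d,h](ρ[h/g](ρ[d/c](σ[e>=2](T)))) → 3
  (γ[d; COUNT(*)→h](S) − π[d,h](ρ[h/g](ρ[d/c](σ[e>=2](T))))) → 4
  π[d]((γ[d; COUNT(*)→h](S) − π[d,h](ρ[h/g](ρ[d/c](σ[e>=2](T)))))) → 4
  σ[d>8](π[d]((γ[d; COUNT(*)→h](S) − π[d,h](ρ[h/g](ρ[d/c](σ[e>=2](T))))))) → 1

== RESULT ==
d
9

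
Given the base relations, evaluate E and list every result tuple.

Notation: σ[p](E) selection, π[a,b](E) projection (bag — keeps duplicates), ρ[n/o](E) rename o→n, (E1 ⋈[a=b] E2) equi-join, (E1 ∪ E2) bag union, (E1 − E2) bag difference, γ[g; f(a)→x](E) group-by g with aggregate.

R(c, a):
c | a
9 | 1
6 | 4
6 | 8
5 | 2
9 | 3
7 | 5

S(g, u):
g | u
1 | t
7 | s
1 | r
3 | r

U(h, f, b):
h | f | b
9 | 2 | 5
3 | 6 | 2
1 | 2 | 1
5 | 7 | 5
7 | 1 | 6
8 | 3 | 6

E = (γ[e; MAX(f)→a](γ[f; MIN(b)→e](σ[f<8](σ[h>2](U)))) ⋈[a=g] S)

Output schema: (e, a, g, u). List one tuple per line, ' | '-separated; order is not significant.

Per-node cardinality:
  U → 6
  σ[h>2](U) → 5
  σ[f<8](σ[h>2](U)) → 5
  γ[f; MIN(b)→e](σ[f<8](σ[h>2](U))) → 5
  γ[e; MAX(f)→a](γ[f; MIN(b)→e](σ[f<8](σ[h>2](U)))) → 3
  S → 4
  (γ[e; MAX(f)→a](γ[f; MIN(b)→e](σ[f<8](σ[h>2](U)))) ⋈[a=g] S) → 2

== RESULT ==
e | a | g | u
5 | 7 | 7 | s
6 | 3 | 3 | r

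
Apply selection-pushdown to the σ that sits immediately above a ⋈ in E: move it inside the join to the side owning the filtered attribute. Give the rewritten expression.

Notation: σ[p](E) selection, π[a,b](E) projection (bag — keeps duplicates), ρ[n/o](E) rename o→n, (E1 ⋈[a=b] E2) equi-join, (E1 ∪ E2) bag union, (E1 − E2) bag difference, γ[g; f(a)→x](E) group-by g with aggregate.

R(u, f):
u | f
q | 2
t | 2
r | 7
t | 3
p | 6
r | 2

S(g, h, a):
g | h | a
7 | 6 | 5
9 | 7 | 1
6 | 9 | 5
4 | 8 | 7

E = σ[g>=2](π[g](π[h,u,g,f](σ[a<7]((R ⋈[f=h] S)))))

σ filters on a, owned by the right side.
E' = σ[g>=2](π[g](π[h,u,g,f]((R ⋈[f=h] σ[a<7](S)))))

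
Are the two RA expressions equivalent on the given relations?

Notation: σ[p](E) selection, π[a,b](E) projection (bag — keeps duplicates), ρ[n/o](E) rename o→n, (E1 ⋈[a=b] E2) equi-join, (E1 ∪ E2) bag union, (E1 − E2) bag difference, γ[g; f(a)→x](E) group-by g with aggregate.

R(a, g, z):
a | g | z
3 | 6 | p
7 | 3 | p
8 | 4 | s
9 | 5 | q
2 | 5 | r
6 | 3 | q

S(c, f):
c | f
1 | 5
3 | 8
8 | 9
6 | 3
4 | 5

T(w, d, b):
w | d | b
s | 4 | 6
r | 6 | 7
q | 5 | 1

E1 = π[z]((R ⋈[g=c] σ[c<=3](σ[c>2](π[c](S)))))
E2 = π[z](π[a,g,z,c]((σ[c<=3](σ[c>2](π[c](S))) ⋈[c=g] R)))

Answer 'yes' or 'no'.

E1 row counts bottom-up:
  R → 6
  S → 5
  π[c](S) → 5
  σ[c>2](π[c](S)) → 4
  σ[c<=3](σ[c>2](π[c](S))) → 1
  (R ⋈[g=c] σ[c<=3](σ[c>2](π[c](S)))) → 2
  π[z]((R ⋈[g=c] σ[c<=3](σ[c>2](π[c](S))))) → 2
E2 row counts bottom-up:
  S → 5
  π[c](S) → 5
  σ[c>2](π[c](S)) → 4
  σ[c<=3](σ[c>2](π[c](S))) → 1
  R → 6
  (σ[c<=3](σ[c>2](π[c](S))) ⋈[c=g] R) → 2
  π[a,g,z,c]((σ[c<=3](σ[c>2](π[c](S))) ⋈[c=g] R)) → 2
  π[z](π[a,g,z,c]((σ[c<=3](σ[c>2](π[c](S))) ⋈[c=g] R))) → 2

E1 and E2 produce the same multiset:
z
p
q

yes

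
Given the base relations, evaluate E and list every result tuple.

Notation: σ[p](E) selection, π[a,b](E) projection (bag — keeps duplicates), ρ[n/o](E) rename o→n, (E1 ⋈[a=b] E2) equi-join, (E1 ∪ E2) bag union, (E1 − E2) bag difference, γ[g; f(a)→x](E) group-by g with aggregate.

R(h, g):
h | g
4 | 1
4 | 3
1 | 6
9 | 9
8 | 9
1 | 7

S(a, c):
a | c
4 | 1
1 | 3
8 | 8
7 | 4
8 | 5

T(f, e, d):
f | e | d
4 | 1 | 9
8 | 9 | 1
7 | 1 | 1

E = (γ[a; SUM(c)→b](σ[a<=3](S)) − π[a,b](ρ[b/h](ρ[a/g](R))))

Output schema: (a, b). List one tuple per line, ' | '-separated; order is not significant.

Stepwise |·|:
  S → 5
  σ[a<=3](S) → 1
  γ[a; SUM(c)→b](σ[a<=3](S)) → 1
  R → 6
  ρ[a/g](R) → 6
  ρ[b/h](ρ[a/g](R)) → 6
  π[a,b](ρ[b/h](ρ[a/g](R))) → 6
  (γ[a; SUM(c)→b](σ[a<=3](S)) − π[a,b](ρ[b/h](ρ[a/g](R)))) → 1

== RESULT ==
a | b
1 | 3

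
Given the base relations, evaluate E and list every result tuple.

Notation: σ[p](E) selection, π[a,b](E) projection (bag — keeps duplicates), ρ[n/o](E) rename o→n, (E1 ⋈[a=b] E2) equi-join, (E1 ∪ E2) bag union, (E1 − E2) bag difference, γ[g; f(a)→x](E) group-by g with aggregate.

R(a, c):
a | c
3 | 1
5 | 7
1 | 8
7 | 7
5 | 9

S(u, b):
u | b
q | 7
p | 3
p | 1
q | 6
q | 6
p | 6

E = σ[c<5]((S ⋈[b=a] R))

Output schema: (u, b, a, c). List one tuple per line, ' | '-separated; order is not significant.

Per-node cardinality:
  S → 6
  R → 5
  (S ⋈[b=a] R) → 3
  σ[c<5]((S ⋈[b=a] R)) → 1

== RESULT ==
u | b | a | c
p | 3 | 3 | 1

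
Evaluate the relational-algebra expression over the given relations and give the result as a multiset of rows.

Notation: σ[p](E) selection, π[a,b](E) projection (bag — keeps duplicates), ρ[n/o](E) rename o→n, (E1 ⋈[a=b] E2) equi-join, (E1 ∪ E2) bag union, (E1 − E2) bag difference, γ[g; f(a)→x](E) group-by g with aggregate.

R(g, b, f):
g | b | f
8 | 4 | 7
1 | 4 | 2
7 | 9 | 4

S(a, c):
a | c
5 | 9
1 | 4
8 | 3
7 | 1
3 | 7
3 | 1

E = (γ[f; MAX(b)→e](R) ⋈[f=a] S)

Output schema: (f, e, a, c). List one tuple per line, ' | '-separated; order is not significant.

Subexpression sizes:
  R → 3
  γ[f; MAX(b)→e](R) → 3
  S → 6
  (γ[f; MAX(b)→e](R) ⋈[f=a] S) → 1

== RESULT ==
f | e | a | c
7 | 4 | 7 | 1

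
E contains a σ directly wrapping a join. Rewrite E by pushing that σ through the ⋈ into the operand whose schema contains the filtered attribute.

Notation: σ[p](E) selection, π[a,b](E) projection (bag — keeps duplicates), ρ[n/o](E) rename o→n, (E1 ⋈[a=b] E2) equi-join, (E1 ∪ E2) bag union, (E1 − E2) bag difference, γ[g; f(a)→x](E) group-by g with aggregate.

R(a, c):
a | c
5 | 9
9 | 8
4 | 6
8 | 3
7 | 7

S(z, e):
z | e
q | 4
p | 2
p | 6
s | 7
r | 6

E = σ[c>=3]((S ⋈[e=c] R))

σ filters on c, owned by the right side.
E' = (S ⋈[e=c] σ[c>=3](R))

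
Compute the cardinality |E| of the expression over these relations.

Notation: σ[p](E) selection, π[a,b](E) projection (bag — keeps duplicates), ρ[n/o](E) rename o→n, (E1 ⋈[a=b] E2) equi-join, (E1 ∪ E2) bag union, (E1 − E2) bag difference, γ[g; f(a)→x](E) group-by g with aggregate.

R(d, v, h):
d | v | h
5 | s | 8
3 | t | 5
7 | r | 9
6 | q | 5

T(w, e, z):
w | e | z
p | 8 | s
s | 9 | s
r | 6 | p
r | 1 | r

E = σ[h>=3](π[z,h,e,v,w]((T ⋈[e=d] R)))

Subexpression sizes:
  T → 4
  R → 4
  (T ⋈[e=d] R) → 1
  π[z,h,e,v,w]((T ⋈[e=d] R)) → 1
  σ[h>=3](π[z,h,e,v,w]((T ⋈[e=d] R))) → 1

|E| = 1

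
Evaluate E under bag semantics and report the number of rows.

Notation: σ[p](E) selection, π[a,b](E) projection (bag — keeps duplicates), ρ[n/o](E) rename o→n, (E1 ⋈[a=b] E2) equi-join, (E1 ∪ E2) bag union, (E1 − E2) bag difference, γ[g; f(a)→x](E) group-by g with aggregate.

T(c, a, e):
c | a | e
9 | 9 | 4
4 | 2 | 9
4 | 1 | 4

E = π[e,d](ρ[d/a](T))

Row counts bottom-up:
  T → 3
  ρ[d/a](T) → 3
  π[e,d](ρ[d/a](T)) → 3

|E| = 3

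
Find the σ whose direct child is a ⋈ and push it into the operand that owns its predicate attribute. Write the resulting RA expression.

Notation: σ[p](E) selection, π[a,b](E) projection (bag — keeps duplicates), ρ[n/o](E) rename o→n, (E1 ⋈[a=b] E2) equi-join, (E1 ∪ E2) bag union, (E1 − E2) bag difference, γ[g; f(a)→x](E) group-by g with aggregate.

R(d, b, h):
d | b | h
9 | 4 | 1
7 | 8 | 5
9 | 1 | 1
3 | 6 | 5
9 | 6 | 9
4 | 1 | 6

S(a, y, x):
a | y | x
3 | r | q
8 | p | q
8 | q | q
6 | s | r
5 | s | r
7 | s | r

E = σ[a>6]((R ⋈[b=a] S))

σ filters on a, owned by the right side.
E' = (R ⋈[b=a] σ[a>6](S))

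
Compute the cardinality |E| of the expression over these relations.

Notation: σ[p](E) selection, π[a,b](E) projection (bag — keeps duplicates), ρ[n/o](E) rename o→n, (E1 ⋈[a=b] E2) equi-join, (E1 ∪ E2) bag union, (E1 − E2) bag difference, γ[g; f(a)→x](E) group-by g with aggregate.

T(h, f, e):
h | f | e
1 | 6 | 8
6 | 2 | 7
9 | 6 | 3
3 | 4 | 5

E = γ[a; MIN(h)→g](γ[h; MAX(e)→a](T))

Stepwise |·|:
  T → 4
  γ[h; MAX(e)→a](T) → 4
  γ[a; MIN(h)→g](γ[h; MAX(e)→a](T)) → 4

|E| = 4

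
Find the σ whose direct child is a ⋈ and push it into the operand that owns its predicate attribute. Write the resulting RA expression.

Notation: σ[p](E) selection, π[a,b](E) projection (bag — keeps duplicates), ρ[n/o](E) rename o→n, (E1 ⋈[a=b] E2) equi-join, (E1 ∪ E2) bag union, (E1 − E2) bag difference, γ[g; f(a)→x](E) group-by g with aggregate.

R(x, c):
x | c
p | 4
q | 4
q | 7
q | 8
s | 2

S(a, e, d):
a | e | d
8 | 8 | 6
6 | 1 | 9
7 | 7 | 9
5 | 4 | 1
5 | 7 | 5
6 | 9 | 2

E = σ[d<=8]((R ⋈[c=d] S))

σ filters on d, owned by the right side.
E' = (R ⋈[c=d] σ[d<=8](S))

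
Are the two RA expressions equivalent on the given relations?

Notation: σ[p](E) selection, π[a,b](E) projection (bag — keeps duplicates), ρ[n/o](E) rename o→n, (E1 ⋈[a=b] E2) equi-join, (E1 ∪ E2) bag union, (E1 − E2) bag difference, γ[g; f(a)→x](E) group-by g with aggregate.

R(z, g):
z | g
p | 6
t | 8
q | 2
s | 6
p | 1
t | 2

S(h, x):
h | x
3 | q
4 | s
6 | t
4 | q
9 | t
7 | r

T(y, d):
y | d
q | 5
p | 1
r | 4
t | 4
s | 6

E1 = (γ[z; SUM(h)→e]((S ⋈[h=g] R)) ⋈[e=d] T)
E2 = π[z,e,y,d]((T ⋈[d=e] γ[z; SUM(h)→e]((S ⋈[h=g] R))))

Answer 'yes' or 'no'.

E1 stepwise |·|:
  S → 6
  R → 6
  (S ⋈[h=g] R) → 2
  γ[z; SUM(h)→e]((S ⋈[h=g] R)) → 2
  T → 5
  (γ[z; SUM(h)→e]((S ⋈[h=g] R)) ⋈[e=d] T) → 2
E2 stepwise |·|:
  T → 5
  S → 6
  R → 6
  (S ⋈[h=g] R) → 2
  γ[z; SUM(h)→e]((S ⋈[h=g] R)) → 2
  (T ⋈[d=e] γ[z; SUM(h)→e]((S ⋈[h=g] R))) → 2
  π[z,e,y,d]((T ⋈[d=e] γ[z; SUM(h)→e]((S ⋈[h=g] R)))) → 2

E1 and E2 produce the same multiset:
z | e | y | d
p | 6 | s | 6
s | 6 | s | 6

yes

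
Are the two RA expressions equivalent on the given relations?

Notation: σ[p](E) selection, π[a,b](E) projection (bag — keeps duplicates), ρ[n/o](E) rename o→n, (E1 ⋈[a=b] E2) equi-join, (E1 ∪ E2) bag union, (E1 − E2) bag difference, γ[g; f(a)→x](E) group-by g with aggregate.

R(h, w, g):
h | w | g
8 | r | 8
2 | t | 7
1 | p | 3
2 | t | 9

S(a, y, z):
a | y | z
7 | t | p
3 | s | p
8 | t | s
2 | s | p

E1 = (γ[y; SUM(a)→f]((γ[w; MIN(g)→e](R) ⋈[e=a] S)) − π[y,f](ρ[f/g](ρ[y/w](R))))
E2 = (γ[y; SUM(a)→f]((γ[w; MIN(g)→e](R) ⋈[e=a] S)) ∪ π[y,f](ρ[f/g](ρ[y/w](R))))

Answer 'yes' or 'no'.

E1 subexpression sizes:
  R → 4
  γ[w; MIN(g)→e](R) → 3
  S → 4
  (γ[w; MIN(g)→e](R) ⋈[e=a] S) → 3
  γ[y; SUM(a)→f]((γ[w; MIN(g)→e](R) ⋈[e=a] S)) → 2
  R → 4
  ρ[y/w](R) → 4
  ρ[f/g](ρ[y/w](R)) → 4
  π[y,f](ρ[f/g](ρ[y/w](R))) → 4
  (γ[y; SUM(a)→f]((γ[w; MIN(g)→e](R) ⋈[e=a] S)) − π[y,f](ρ[f/g](ρ[y/w](R)))) → 2
E2 subexpression sizes:
  R → 4
  γ[w; MIN(g)→e](R) → 3
  S → 4
  (γ[w; MIN(g)→e](R) ⋈[e=a] S) → 3
  γ[y; SUM(a)→f]((γ[w; MIN(g)→e](R) ⋈[e=a] S)) → 2
  R → 4
  ρ[y/w](R) → 4
  ρ[f/g](ρ[y/w](R)) → 4
  π[y,f](ρ[f/g](ρ[y/w](R))) → 4
  (γ[y; SUM(a)→f]((γ[w; MIN(g)→e](R) ⋈[e=a] S)) ∪ π[y,f](ρ[f/g](ρ[y/w](R)))) → 6

E1 result:
y | f
s | 3
t | 15
E2 result:
y | f
p | 3
r | 8
s | 3
t | 7
t | 9
t | 15
Witness: ('p', 3) appears 0× in E1 but 1× in E2.

no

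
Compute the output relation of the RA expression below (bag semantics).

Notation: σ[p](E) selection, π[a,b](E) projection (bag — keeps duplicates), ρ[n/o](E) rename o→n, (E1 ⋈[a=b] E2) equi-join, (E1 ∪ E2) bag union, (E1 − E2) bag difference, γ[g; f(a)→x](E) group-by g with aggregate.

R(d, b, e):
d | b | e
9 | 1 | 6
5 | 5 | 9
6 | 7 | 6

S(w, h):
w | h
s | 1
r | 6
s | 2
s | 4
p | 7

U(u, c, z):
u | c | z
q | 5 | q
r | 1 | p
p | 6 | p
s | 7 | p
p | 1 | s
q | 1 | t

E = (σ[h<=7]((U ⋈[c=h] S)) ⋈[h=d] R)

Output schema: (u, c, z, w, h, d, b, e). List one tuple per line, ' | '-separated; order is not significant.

Row counts bottom-up:
  U → 6
  S → 5
  (U ⋈[c=h] S) → 5
  σ[h<=7]((U ⋈[c=h] S)) → 5
  R → 3
  (σ[h<=7]((U ⋈[c=h] S)) ⋈[h=d] R) → 1

== RESULT ==
u | c | z | w | h | d | b | e
p | 6 | p | r | 6 | 6 | 7 | 6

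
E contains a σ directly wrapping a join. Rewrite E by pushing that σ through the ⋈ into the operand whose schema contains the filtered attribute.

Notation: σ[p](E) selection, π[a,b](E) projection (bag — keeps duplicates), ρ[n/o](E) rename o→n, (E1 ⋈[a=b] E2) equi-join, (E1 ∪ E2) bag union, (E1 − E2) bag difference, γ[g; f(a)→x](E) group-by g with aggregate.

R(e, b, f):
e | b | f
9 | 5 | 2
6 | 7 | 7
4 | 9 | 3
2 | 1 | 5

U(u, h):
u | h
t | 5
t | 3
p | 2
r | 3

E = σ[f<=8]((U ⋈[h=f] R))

σ filters on f, owned by the right side.
E' = (U ⋈[h=f] σ[f<=8](R))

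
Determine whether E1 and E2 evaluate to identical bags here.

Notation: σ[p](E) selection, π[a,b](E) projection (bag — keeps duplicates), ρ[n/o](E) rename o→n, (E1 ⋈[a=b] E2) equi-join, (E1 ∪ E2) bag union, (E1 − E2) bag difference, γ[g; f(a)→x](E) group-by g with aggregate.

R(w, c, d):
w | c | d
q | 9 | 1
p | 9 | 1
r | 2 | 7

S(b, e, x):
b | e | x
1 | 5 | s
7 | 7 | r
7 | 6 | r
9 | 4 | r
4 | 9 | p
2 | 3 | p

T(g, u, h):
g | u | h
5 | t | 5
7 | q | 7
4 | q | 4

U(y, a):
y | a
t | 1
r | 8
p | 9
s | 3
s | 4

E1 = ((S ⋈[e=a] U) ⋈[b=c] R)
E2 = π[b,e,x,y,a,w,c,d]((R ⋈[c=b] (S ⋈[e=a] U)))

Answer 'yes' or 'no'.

E1 row counts bottom-up:
  S → 6
  U → 5
  (S ⋈[e=a] U) → 3
  R → 3
  ((S ⋈[e=a] U) ⋈[b=c] R) → 3
E2 row counts bottom-up:
  R → 3
  S → 6
  U → 5
  (S ⋈[e=a] U) → 3
  (R ⋈[c=b] (S ⋈[e=a] U)) → 3
  π[b,e,x,y,a,w,c,d]((R ⋈[c=b] (S ⋈[e=a] U))) → 3

E1 and E2 produce the same multiset:
b | e | x | y | a | w | c | d
2 | 3 | p | s | 3 | r | 2 | 7
9 | 4 | r | s | 4 | p | 9 | 1
9 | 4 | r | s | 4 | q | 9 | 1

yes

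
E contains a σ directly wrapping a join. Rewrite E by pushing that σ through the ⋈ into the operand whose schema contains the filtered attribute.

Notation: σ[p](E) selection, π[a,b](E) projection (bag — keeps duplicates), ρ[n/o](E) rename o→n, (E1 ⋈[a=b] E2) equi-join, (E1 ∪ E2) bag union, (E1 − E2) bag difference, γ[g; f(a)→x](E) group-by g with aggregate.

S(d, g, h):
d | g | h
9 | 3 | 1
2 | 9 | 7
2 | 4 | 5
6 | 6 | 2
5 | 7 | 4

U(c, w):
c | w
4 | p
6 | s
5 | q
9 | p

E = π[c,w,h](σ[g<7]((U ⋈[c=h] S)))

σ filters on g, owned by the right side.
E' = π[c,w,h]((U ⋈[c=h] σ[g<7](S)))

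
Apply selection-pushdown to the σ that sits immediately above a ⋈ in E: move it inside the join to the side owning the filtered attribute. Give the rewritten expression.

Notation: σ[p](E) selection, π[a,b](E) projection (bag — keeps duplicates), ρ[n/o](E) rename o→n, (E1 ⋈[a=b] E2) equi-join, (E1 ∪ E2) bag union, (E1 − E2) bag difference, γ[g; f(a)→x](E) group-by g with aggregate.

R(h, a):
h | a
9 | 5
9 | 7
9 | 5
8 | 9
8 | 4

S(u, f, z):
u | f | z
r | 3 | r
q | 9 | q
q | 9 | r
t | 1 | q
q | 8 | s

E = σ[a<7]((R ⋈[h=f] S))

σ filters on a, owned by the left side.
E' = (σ[a<7](R) ⋈[h=f] S)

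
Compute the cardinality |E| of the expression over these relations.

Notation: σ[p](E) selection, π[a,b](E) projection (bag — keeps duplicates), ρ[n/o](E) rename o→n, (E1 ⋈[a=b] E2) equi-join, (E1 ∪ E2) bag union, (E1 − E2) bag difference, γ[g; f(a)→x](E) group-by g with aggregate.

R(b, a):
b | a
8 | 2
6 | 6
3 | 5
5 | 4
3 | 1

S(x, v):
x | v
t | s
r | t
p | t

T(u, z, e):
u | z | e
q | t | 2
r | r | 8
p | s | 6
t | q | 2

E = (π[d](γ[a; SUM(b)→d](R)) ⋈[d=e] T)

Row counts bottom-up:
  R → 5
  γ[a; SUM(b)→d](R) → 5
  π[d](γ[a; SUM(b)→d](R)) → 5
  T → 4
  (π[d](γ[a; SUM(b)→d](R)) ⋈[d=e] T) → 2

|E| = 2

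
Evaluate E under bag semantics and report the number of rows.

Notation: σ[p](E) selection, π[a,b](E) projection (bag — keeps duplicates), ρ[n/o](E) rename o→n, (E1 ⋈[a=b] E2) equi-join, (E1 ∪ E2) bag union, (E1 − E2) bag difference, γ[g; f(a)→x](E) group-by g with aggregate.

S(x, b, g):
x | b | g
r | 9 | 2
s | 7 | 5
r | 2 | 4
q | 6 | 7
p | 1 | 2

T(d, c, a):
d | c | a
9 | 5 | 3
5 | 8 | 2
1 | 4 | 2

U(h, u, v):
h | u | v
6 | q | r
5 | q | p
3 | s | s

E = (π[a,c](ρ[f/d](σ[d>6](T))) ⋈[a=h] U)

Subexpression sizes:
  T → 3
  σ[d>6](T) → 1
  ρ[f/d](σ[d>6](T)) → 1
  π[a,c](ρ[f/d](σ[d>6](T))) → 1
  U → 3
  (π[a,c](ρ[f/d](σ[d>6](T))) ⋈[a=h] U) → 1

|E| = 1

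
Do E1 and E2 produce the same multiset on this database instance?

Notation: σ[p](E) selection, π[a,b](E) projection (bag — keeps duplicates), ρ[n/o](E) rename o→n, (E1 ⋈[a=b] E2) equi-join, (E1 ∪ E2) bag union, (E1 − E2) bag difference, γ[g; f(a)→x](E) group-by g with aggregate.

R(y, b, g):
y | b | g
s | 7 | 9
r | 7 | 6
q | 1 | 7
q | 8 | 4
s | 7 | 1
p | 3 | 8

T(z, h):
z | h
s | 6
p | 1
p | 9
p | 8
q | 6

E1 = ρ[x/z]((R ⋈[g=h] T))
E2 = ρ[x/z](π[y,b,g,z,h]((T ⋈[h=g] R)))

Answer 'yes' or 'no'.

E1 row counts bottom-up:
  R → 6
  T → 5
  (R ⋈[g=h] T) → 5
  ρ[x/z]((R ⋈[g=h] T)) → 5
E2 row counts bottom-up:
  T → 5
  R → 6
  (T ⋈[h=g] R) → 5
  π[y,b,g,z,h]((T ⋈[h=g] R)) → 5
  ρ[x/z](π[y,b,g,z,h]((T ⋈[h=g] R))) → 5

E1 and E2 produce the same multiset:
y | b | g | x | h
p | 3 | 8 | p | 8
r | 7 | 6 | q | 6
r | 7 | 6 | s | 6
s | 7 | 1 | p | 1
s | 7 | 9 | p | 9

yes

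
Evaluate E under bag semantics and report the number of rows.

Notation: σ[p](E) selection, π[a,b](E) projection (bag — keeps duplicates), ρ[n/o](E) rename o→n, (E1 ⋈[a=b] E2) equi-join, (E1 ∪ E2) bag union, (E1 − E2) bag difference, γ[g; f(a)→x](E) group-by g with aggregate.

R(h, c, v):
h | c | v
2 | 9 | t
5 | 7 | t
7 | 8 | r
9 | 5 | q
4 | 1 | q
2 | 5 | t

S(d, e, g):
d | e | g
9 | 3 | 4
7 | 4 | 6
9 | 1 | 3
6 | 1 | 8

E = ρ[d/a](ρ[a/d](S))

Row counts bottom-up:
  S → 4
  ρ[a/d](S) → 4
  ρ[d/a](ρ[a/d](S)) → 4

|E| = 4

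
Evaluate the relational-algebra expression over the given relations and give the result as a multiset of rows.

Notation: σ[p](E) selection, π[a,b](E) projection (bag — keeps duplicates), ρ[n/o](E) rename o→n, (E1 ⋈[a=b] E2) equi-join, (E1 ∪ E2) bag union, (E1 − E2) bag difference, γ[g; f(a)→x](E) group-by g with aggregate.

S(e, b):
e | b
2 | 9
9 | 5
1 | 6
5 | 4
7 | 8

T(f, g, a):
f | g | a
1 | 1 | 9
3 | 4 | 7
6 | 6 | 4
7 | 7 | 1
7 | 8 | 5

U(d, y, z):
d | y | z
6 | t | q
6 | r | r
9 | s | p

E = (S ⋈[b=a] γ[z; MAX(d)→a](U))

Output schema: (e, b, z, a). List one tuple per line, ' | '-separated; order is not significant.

Subexpression sizes:
  S → 5
  U → 3
  γ[z; MAX(d)→a](U) → 3
  (S ⋈[b=a] γ[z; MAX(d)→a](U)) → 3

== RESULT ==
e | b | z | a
1 | 6 | q | 6
1 | 6 | r | 6
2 | 9 | p | 9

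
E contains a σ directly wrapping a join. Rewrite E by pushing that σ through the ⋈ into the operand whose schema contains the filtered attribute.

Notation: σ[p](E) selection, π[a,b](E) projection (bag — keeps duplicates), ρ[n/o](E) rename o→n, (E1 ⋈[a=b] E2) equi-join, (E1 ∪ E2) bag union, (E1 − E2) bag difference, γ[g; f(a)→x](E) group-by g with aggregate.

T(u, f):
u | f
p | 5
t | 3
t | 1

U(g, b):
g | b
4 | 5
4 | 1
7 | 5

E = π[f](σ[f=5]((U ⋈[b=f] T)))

σ filters on f, owned by the right side.
E' = π[f]((U ⋈[b=f] σ[f=5](T)))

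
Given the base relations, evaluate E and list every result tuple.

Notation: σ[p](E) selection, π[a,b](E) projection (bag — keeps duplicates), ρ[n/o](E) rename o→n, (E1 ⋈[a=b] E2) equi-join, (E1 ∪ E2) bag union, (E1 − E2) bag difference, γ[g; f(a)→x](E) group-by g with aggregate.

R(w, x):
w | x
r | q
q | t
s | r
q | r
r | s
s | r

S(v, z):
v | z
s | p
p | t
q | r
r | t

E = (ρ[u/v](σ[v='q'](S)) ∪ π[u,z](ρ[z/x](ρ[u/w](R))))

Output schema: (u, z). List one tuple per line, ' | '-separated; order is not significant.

Subexpression sizes:
  S → 4
  σ[v='q'](S) → 1
  ρ[u/v](σ[v='q'](S)) → 1
  R → 6
  ρ[u/w](R) → 6
  ρ[z/x](ρ[u/w](R)) → 6
  π[u,z](ρ[z/x](ρ[u/w](R))) → 6
  (ρ[u/v](σ[v='q'](S)) ∪ π[u,z](ρ[z/x](ρ[u/w](R)))) → 7

== RESULT ==
u | z
q | r
q | r
q | t
r | q
r | s
s | r
s | r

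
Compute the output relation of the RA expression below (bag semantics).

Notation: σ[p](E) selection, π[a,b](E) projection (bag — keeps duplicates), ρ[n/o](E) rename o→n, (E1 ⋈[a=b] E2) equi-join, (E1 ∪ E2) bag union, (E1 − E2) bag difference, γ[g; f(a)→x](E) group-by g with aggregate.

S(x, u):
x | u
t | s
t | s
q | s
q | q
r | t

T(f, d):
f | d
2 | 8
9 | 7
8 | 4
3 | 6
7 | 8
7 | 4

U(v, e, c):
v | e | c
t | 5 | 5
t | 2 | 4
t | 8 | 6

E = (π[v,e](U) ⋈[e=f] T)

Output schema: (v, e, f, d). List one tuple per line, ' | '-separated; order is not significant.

Stepwise |·|:
  U → 3
  π[v,e](U) → 3
  T → 6
  (π[v,e](U) ⋈[e=f] T) → 2

== RESULT ==
v | e | f | d
t | 2 | 2 | 8
t | 8 | 8 | 4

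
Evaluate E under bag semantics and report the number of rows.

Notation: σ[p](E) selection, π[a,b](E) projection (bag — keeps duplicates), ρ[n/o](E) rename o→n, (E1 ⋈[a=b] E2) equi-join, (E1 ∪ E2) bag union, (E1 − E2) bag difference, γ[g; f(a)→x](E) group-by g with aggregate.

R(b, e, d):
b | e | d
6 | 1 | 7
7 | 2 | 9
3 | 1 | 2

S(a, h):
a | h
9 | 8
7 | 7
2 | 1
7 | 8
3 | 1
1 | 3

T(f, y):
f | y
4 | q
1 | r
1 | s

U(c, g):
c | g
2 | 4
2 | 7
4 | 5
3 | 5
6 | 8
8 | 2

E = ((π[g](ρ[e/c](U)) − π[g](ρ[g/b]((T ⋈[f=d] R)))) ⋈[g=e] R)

Row counts bottom-up:
  U → 6
  ρ[e/c](U) → 6
  π[g](ρ[e/c](U)) → 6
  T → 3
  R → 3
  (T ⋈[f=d] R) → 0
  ρ[g/b]((T ⋈[f=d] R)) → 0
  π[g](ρ[g/b]((T ⋈[f=d] R))) → 0
  (π[g](ρ[e/c](U)) − π[g](ρ[g/b]((T ⋈[f=d] R)))) → 6
  R → 3
  ((π[g](ρ[e/c](U)) − π[g](ρ[g/b]((T ⋈[f=d] R)))) ⋈[g=e] R) → 1

|E| = 1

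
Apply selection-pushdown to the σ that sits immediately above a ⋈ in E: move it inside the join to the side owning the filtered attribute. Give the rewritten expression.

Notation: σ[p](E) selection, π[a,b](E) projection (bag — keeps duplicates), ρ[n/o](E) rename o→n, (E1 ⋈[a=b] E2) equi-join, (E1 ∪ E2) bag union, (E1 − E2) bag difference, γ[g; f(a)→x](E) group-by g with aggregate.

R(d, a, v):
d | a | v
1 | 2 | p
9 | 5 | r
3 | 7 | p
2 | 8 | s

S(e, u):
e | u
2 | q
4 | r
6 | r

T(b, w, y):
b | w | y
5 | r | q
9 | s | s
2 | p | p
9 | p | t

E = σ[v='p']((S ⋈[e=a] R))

σ filters on v, owned by the right side.
E' = (S ⋈[e=a] σ[v='p'](R))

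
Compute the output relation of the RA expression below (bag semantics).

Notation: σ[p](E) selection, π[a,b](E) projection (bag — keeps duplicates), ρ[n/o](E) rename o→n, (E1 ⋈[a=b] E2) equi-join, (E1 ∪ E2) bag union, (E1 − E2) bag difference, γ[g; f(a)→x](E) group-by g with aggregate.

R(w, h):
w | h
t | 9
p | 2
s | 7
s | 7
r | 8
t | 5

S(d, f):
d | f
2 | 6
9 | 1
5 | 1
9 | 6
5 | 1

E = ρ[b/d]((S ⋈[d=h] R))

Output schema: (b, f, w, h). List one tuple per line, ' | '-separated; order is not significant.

Stepwise |·|:
  S → 5
  R → 6
  (S ⋈[d=h] R) → 5
  ρ[b/d]((S ⋈[d=h] R)) → 5

== RESULT ==
b | f | w | h
2 | 6 | p | 2
5 | 1 | t | 5
5 | 1 | t | 5
9 | 1 | t | 9
9 | 6 | t | 9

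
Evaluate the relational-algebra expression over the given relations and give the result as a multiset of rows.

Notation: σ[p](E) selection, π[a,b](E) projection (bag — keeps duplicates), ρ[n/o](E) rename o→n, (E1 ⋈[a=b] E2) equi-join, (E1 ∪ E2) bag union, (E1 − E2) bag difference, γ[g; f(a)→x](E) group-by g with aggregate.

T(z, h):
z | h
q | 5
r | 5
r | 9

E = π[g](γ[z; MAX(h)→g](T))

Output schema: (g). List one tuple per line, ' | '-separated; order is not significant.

Row counts bottom-up:
  T → 3
  γ[z; MAX(h)→g](T) → 2
  π[g](γ[z; MAX(h)→g](T)) → 2

== RESULT ==
g
5
9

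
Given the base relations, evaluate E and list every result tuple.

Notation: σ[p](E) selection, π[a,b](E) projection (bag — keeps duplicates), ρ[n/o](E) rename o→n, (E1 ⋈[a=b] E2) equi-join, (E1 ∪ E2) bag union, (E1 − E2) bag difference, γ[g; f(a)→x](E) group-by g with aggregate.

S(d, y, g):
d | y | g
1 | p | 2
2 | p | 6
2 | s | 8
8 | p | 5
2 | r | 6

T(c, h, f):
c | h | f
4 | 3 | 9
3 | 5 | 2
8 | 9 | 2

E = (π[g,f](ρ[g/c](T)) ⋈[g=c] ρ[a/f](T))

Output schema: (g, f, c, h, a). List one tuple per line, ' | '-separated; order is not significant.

Subexpression sizes:
  T → 3
  ρ[g/c](T) → 3
  π[g,f](ρ[g/c](T)) → 3
  T → 3
  ρ[a/f](T) → 3
  (π[g,f](ρ[g/c](T)) ⋈[g=c] ρ[a/f](T)) → 3

== RESULT ==
g | f | c | h | a
3 | 2 | 3 | 5 | 2
4 | 9 | 4 | 3 | 9
8 | 2 | 8 | 9 | 2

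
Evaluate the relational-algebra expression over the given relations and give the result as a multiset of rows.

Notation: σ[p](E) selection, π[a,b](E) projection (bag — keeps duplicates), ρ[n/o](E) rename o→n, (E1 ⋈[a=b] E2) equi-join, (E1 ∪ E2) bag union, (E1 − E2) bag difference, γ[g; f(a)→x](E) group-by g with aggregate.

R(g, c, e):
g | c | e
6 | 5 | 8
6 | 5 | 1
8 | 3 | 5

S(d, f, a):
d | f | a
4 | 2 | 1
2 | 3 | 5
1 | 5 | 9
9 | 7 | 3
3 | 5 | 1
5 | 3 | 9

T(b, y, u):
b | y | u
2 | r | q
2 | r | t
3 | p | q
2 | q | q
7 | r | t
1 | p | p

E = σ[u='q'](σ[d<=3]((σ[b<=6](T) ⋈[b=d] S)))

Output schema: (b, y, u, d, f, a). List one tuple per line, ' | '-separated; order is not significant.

Stepwise |·|:
  T → 6
  σ[b<=6](T) → 5
  S → 6
  (σ[b<=6](T) ⋈[b=d] S) → 5
  σ[d<=3]((σ[b<=6](T) ⋈[b=d] S)) → 5
  σ[u='q'](σ[d<=3]((σ[b<=6](T) ⋈[b=d] S))) → 3

== RESULT ==
b | y | u | d | f | a
2 | q | q | 2 | 3 | 5
2 | r | q | 2 | 3 | 5
3 | p | q | 3 | 5 | 1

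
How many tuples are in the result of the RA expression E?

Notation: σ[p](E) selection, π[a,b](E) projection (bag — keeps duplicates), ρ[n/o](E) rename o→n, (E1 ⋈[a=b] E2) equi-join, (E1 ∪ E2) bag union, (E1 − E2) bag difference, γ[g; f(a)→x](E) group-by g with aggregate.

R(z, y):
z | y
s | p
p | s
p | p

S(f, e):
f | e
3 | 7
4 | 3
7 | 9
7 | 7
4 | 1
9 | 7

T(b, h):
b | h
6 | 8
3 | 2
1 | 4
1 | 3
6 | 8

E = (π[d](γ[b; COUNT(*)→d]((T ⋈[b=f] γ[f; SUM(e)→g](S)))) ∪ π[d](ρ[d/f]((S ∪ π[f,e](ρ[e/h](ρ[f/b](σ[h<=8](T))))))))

Per-node cardinality:
  T → 5
  S → 6
  γ[f; SUM(e)→g](S) → 4
  (T ⋈[b=f] γ[f; SUM(e)→g](S)) → 1
  γ[b; COUNT(*)→d]((T ⋈[b=f] γ[f; SUM(e)→g](S))) → 1
  π[d](γ[b; COUNT(*)→d]((T ⋈[b=f] γ[f; SUM(e)→g](S)))) → 1
  S → 6
  T → 5
  σ[h<=8](T) → 5
  ρ[f/b](σ[h<=8](T)) → 5
  ρ[e/h](ρ[f/b](σ[h<=8](T))) → 5
  π[f,e](ρ[e/h](ρ[f/b](σ[h<=8](T)))) → 5
  (S ∪ π[f,e](ρ[e/h](ρ[f/b](σ[h<=8](T))))) → 11
  ρ[d/f]((S ∪ π[f,e](ρ[e/h](ρ[f/b](σ[h<=8](T)))))) → 11
  π[d](ρ[d/f]((S ∪ π[f,e](ρ[e/h](ρ[f/b](σ[h<=8](T))))))) → 11
  (π[d](γ[b; COUNT(*)→d]((T ⋈[b=f] γ[f; SUM(e)→g](S)))) ∪ π[d](ρ[d/f]((S ∪ π[f,e](ρ[e/h](ρ[f/b](σ[h<=8](T)))))))) → 12

|E| = 12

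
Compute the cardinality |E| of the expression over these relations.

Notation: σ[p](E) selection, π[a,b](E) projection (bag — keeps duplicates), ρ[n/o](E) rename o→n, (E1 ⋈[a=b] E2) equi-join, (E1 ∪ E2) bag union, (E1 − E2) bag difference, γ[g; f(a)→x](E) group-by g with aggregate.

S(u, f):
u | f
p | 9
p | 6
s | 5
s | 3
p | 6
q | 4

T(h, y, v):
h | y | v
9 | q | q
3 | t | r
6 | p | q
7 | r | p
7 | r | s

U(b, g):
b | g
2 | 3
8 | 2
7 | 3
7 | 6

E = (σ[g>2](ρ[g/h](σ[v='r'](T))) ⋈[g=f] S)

Stepwise |·|:
  T → 5
  σ[v='r'](T) → 1
  ρ[g/h](σ[v='r'](T)) → 1
  σ[g>2](ρ[g/h](σ[v='r'](T))) → 1
  S → 6
  (σ[g>2](ρ[g/h](σ[v='r'](T))) ⋈[g=f] S) → 1

|E| = 1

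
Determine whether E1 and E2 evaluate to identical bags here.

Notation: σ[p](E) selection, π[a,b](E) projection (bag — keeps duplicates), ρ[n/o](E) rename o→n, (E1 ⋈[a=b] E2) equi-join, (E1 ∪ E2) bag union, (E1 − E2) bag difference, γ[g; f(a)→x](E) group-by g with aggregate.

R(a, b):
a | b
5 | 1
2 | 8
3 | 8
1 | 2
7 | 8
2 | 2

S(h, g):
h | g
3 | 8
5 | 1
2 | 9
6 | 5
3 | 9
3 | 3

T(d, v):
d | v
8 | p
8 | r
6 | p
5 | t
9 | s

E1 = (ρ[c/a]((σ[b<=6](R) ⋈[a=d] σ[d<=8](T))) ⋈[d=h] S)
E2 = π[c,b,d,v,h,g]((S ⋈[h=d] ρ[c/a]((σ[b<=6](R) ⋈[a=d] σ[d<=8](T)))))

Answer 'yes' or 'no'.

E1 row counts bottom-up:
  R → 6
  σ[b<=6](R) → 3
  T → 5
  σ[d<=8](T) → 4
  (σ[b<=6](R) ⋈[a=d] σ[d<=8](T)) → 1
  ρ[c/a]((σ[b<=6](R) ⋈[a=d] σ[d<=8](T))) → 1
  S → 6
  (ρ[c/a]((σ[b<=6](R) ⋈[a=d] σ[d<=8](T))) ⋈[d=h] S) → 1
E2 row counts bottom-up:
  S → 6
  R → 6
  σ[b<=6](R) → 3
  T → 5
  σ[d<=8](T) → 4
  (σ[b<=6](R) ⋈[a=d] σ[d<=8](T)) → 1
  ρ[c/a]((σ[b<=6](R) ⋈[a=d] σ[d<=8](T))) → 1
  (S ⋈[h=d] ρ[c/a]((σ[b<=6](R) ⋈[a=d] σ[d<=8](T)))) → 1
  π[c,b,d,v,h,g]((S ⋈[h=d] ρ[c/a]((σ[b<=6](R) ⋈[a=d] σ[d<=8](T))))) → 1

E1 and E2 produce the same multiset:
c | b | d | v | h | g
5 | 1 | 5 | t | 5 | 1

yes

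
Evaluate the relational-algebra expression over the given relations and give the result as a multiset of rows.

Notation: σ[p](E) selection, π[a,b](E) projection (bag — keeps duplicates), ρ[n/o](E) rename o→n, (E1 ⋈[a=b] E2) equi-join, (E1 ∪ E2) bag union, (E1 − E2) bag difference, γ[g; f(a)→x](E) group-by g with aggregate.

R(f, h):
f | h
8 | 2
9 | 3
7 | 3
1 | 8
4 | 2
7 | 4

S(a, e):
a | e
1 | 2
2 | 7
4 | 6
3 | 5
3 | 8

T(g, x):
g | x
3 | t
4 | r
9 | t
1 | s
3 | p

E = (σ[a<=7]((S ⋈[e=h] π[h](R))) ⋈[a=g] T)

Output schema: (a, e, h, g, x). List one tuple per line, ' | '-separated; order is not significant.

Per-node cardinality:
  S → 5
  R → 6
  π[h](R) → 6
  (S ⋈[e=h] π[h](R)) → 3
  σ[a<=7]((S ⋈[e=h] π[h](R))) → 3
  T → 5
  (σ[a<=7]((S ⋈[e=h] π[h](R))) ⋈[a=g] T) → 4

== RESULT ==
a | e | h | g | x
1 | 2 | 2 | 1 | s
1 | 2 | 2 | 1 | s
3 | 8 | 8 | 3 | p
3 | 8 | 8 | 3 | t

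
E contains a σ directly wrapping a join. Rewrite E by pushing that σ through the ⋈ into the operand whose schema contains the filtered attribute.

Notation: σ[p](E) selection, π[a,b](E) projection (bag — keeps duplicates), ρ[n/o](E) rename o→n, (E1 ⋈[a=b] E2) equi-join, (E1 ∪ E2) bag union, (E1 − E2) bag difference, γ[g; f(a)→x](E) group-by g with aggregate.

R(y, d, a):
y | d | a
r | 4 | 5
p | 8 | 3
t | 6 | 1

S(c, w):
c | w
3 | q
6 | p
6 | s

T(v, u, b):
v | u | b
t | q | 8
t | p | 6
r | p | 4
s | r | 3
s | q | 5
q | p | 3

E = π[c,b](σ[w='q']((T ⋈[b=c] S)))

σ filters on w, owned by the right side.
E' = π[c,b]((T ⋈[b=c] σ[w='q'](S)))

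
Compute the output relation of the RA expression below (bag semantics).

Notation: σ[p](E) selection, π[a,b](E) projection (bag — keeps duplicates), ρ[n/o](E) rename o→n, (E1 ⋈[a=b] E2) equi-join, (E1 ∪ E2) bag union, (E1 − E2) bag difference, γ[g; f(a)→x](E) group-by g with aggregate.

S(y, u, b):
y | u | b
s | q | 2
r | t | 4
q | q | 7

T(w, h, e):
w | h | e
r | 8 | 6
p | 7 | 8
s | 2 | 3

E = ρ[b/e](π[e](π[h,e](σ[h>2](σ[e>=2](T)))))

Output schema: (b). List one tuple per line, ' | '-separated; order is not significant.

Subexpression sizes:
  T → 3
  σ[e>=2](T) → 3
  σ[h>2](σ[e>=2](T)) → 2
  π[h,e](σ[h>2](σ[e>=2](T))) → 2
  π[e](π[h,e](σ[h>2](σ[e>=2](T)))) → 2
  ρ[b/e](π[e](π[h,e](σ[h>2](σ[e>=2](T))))) → 2

== RESULT ==
b
6
8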